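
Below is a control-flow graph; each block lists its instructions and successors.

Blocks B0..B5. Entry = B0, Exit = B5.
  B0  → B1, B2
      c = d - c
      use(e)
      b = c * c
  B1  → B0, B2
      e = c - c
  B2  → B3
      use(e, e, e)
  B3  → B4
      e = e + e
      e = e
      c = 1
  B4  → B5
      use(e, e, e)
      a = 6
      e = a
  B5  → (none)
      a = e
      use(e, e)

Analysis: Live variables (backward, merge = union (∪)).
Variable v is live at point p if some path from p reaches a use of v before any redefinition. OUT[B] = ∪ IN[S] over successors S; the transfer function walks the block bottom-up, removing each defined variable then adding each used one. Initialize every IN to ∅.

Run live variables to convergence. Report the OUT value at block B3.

Fixpoint table:
  B0:   IN={c, d, e}   OUT={c, d, e}
  B1:   IN={c, d}   OUT={c, d, e}
  B2:   IN={e}   OUT={e}
  B3:   IN={e}   OUT={e}
  B4:   IN={e}   OUT={e}
  B5:   IN={e}   OUT={}

Merge at B3: OUT[B3] = IN[B4] = {e}

Answer: {e}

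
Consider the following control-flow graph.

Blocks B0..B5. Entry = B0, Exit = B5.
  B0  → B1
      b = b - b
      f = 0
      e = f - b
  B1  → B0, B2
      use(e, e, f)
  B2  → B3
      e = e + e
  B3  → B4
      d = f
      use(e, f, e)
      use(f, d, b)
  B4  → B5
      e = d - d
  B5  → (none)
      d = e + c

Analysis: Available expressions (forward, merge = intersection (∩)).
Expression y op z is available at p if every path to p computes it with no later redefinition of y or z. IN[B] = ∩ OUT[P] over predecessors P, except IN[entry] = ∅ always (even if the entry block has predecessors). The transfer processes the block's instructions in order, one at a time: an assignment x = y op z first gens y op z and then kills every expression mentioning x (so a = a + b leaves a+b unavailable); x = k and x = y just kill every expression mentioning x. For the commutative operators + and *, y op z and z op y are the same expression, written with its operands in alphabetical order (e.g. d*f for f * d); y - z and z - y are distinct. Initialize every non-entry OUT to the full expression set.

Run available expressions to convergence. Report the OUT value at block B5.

Per-block solution:
  B0:   IN={}   OUT={f-b}
  B1:   IN={f-b}   OUT={f-b}
  B2:   IN={f-b}   OUT={f-b}
  B3:   IN={f-b}   OUT={f-b}
  B4:   IN={f-b}   OUT={d-d, f-b}
  B5:   IN={d-d, f-b}   OUT={c+e, f-b}

Merge at B5: IN[B5] = OUT[B4] = {d-d, f-b}
Applying B5's transfer function to that IN value gives OUT[B5] (row B5 above).

Answer: {c+e, f-b}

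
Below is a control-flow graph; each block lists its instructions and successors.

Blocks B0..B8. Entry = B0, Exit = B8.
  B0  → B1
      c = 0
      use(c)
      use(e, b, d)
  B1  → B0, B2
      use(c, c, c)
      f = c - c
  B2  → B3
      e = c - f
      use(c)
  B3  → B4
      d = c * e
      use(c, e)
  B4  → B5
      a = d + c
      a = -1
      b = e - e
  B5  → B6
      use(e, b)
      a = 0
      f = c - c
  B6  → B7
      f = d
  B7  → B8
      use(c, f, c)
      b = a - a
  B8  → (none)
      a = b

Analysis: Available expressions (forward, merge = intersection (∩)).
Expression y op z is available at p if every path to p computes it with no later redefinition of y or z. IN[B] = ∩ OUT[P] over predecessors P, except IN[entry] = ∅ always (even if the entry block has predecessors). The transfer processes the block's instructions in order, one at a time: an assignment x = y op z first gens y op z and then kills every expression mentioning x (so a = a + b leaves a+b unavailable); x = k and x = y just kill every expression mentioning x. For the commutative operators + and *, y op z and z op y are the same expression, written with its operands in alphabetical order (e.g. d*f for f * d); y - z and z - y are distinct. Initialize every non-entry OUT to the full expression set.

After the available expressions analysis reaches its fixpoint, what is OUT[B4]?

Answer: {c*e, c+d, c-c, c-f, e-e}

Derivation:
Per-block solution:
  B0: | IN={} | OUT={}
  B1: | IN={} | OUT={c-c}
  B2: | IN={c-c} | OUT={c-c, c-f}
  B3: | IN={c-c, c-f} | OUT={c*e, c-c, c-f}
  B4: | IN={c*e, c-c, c-f} | OUT={c*e, c+d, c-c, c-f, e-e}
  B5: | IN={c*e, c+d, c-c, c-f, e-e} | OUT={c*e, c+d, c-c, e-e}
  B6: | IN={c*e, c+d, c-c, e-e} | OUT={c*e, c+d, c-c, e-e}
  B7: | IN={c*e, c+d, c-c, e-e} | OUT={a-a, c*e, c+d, c-c, e-e}
  B8: | IN={a-a, c*e, c+d, c-c, e-e} | OUT={c*e, c+d, c-c, e-e}

Merge at B4: IN[B4] = OUT[B3] = {c*e, c-c, c-f}
Applying B4's transfer function to that IN value gives OUT[B4] (row B4 above).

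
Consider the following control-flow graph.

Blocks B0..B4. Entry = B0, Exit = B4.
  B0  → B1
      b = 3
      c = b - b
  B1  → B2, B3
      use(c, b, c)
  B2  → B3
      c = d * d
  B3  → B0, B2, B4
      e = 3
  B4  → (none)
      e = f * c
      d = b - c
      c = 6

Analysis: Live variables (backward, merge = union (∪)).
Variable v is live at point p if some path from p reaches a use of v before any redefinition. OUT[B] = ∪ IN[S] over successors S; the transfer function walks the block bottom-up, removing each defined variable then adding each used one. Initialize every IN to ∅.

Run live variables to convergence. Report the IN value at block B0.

Per-block solution:
  B0:   IN={d, f}   OUT={b, c, d, f}
  B1:   IN={b, c, d, f}   OUT={b, c, d, f}
  B2:   IN={b, d, f}   OUT={b, c, d, f}
  B3:   IN={b, c, d, f}   OUT={b, c, d, f}
  B4:   IN={b, c, f}   OUT={}

Merge at B0: OUT[B0] = IN[B1] = {b, c, d, f}
Applying B0's transfer function to that OUT value gives IN[B0] (row B0 above).

Answer: {d, f}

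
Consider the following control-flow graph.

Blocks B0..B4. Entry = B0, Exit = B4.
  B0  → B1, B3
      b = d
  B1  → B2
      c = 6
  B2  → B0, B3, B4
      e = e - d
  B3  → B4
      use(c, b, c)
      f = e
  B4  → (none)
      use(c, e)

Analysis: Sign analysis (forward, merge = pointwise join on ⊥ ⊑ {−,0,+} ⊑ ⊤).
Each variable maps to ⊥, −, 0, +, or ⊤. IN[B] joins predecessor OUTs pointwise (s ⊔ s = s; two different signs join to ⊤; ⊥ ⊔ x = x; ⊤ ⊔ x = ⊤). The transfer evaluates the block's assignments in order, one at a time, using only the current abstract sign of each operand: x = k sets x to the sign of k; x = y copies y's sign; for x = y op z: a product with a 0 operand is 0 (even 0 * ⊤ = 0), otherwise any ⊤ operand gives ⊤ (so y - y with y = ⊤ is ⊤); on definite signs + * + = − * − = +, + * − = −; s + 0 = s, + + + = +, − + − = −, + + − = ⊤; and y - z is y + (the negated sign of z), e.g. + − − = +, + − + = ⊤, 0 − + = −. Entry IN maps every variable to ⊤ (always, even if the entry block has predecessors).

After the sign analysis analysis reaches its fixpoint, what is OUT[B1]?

Answer: {a: ⊤, b: ⊤, c: +, d: ⊤, e: ⊤, f: ⊤}

Working:
Fixpoint table:
  B0:  IN=(all ⊤)  OUT=(all ⊤)
  B1:  IN=(all ⊤)  OUT={c:+; rest ⊤}
  B2:  IN={c:+; rest ⊤}  OUT={c:+; rest ⊤}
  B3:  IN=(all ⊤)  OUT=(all ⊤)
  B4:  IN=(all ⊤)  OUT=(all ⊤)

Merge at B1: IN[B1] = OUT[B0] = {a: ⊤, b: ⊤, c: ⊤, d: ⊤, e: ⊤, f: ⊤}
Applying B1's transfer function to that IN value gives OUT[B1] (row B1 above).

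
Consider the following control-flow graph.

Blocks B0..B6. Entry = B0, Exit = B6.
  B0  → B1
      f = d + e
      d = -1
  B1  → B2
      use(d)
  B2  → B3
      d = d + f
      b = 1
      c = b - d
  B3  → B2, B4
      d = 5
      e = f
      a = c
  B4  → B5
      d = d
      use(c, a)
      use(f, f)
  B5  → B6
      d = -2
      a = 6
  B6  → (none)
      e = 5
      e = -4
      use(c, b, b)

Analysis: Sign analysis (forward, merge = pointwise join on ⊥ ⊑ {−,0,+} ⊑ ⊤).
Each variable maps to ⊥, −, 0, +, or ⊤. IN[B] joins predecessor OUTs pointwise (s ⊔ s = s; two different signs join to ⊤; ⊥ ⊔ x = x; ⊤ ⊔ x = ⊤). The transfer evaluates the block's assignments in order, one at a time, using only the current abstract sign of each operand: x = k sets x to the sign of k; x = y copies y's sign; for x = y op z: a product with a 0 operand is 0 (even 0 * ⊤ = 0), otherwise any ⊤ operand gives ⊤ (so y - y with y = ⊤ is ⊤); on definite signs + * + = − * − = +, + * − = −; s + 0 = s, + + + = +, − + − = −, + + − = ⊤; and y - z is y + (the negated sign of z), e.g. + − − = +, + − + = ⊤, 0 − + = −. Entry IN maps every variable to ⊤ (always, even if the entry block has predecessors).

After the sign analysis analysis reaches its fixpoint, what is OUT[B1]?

Answer: {a: ⊤, b: ⊤, c: ⊤, d: -, e: ⊤, f: ⊤}

Working:
Fixpoint table:
  B0: | IN=(all ⊤) | OUT={d:-; rest ⊤}
  B1: | IN={d:-; rest ⊤} | OUT={d:-; rest ⊤}
  B2: | IN=(all ⊤) | OUT={b:+; rest ⊤}
  B3: | IN={b:+; rest ⊤} | OUT={b:+, d:+; rest ⊤}
  B4: | IN={b:+, d:+; rest ⊤} | OUT={b:+, d:+; rest ⊤}
  B5: | IN={b:+, d:+; rest ⊤} | OUT={a:+, b:+, d:-; rest ⊤}
  B6: | IN={a:+, b:+, d:-; rest ⊤} | OUT={a:+, b:+, d:-, e:-; rest ⊤}

Merge at B1: IN[B1] = OUT[B0] = {a: ⊤, b: ⊤, c: ⊤, d: -, e: ⊤, f: ⊤}
Applying B1's transfer function to that IN value gives OUT[B1] (row B1 above).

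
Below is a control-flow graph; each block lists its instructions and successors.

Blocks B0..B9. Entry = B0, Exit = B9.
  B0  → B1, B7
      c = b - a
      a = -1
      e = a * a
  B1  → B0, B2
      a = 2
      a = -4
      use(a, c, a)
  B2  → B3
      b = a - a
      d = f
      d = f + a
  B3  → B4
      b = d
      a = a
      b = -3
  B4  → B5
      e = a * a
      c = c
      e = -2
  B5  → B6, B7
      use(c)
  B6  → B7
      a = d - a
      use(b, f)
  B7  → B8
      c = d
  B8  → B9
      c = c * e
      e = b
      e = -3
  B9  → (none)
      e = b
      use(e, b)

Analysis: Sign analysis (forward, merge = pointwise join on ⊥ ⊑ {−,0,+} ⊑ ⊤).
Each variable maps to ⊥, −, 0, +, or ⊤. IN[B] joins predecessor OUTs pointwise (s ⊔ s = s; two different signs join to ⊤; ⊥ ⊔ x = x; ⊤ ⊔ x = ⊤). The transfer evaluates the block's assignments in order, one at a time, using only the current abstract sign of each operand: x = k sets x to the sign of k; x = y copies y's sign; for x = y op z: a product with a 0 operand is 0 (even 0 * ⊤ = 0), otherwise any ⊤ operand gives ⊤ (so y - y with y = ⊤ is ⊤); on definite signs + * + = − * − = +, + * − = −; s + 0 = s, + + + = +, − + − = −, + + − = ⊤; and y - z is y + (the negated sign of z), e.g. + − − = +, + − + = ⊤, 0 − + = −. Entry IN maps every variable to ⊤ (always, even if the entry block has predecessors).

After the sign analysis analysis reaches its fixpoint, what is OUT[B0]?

Answer: {a: -, b: ⊤, c: ⊤, d: ⊤, e: +, f: ⊤}

Derivation:
Converged values:
  B0:   IN=(all ⊤)   OUT={a:-, e:+; rest ⊤}
  B1:   IN={a:-, e:+; rest ⊤}   OUT={a:-, e:+; rest ⊤}
  B2:   IN={a:-, e:+; rest ⊤}   OUT={a:-, e:+; rest ⊤}
  B3:   IN={a:-, e:+; rest ⊤}   OUT={a:-, b:-, e:+; rest ⊤}
  B4:   IN={a:-, b:-, e:+; rest ⊤}   OUT={a:-, b:-, e:-; rest ⊤}
  B5:   IN={a:-, b:-, e:-; rest ⊤}   OUT={a:-, b:-, e:-; rest ⊤}
  B6:   IN={a:-, b:-, e:-; rest ⊤}   OUT={b:-, e:-; rest ⊤}
  B7:   IN=(all ⊤)   OUT=(all ⊤)
  B8:   IN=(all ⊤)   OUT={e:-; rest ⊤}
  B9:   IN={e:-; rest ⊤}   OUT=(all ⊤)

Merge at B0 (entry node, so the boundary value (all ⊤) is joined with the incoming edge(s)): IN[B0] = (all ⊤) ⊔ OUT[B1] = {a: ⊤, b: ⊤, c: ⊤, d: ⊤, e: ⊤, f: ⊤}
Applying B0's transfer function to that IN value gives OUT[B0] (row B0 above).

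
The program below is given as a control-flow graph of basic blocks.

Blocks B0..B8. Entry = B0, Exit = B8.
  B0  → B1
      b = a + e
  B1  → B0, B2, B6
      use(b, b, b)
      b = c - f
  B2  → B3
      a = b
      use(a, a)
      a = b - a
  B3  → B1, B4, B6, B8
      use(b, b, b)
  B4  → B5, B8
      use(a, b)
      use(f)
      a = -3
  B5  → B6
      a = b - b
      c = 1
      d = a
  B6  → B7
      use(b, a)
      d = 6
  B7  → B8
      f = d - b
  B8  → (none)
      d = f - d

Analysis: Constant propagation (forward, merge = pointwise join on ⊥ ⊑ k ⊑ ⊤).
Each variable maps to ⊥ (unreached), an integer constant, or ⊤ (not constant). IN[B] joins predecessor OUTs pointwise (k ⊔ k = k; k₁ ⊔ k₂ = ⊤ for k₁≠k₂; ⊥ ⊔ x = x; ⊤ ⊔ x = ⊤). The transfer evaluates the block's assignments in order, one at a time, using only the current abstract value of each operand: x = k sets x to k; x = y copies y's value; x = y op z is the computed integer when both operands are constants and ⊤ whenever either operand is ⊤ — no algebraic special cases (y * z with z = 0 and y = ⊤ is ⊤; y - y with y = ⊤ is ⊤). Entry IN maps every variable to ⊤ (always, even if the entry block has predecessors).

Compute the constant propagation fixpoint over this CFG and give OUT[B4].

Answer: {a: -3, b: ⊤, c: ⊤, d: ⊤, e: ⊤, f: ⊤}

Derivation:
Converged values:
  B0:  IN=(all ⊤)  OUT=(all ⊤)
  B1:  IN=(all ⊤)  OUT=(all ⊤)
  B2:  IN=(all ⊤)  OUT=(all ⊤)
  B3:  IN=(all ⊤)  OUT=(all ⊤)
  B4:  IN=(all ⊤)  OUT={a:-3; rest ⊤}
  B5:  IN={a:-3; rest ⊤}  OUT={c:1; rest ⊤}
  B6:  IN=(all ⊤)  OUT={d:6; rest ⊤}
  B7:  IN={d:6; rest ⊤}  OUT={d:6; rest ⊤}
  B8:  IN=(all ⊤)  OUT=(all ⊤)

Merge at B4: IN[B4] = OUT[B3] = {a: ⊤, b: ⊤, c: ⊤, d: ⊤, e: ⊤, f: ⊤}
Applying B4's transfer function to that IN value gives OUT[B4] (row B4 above).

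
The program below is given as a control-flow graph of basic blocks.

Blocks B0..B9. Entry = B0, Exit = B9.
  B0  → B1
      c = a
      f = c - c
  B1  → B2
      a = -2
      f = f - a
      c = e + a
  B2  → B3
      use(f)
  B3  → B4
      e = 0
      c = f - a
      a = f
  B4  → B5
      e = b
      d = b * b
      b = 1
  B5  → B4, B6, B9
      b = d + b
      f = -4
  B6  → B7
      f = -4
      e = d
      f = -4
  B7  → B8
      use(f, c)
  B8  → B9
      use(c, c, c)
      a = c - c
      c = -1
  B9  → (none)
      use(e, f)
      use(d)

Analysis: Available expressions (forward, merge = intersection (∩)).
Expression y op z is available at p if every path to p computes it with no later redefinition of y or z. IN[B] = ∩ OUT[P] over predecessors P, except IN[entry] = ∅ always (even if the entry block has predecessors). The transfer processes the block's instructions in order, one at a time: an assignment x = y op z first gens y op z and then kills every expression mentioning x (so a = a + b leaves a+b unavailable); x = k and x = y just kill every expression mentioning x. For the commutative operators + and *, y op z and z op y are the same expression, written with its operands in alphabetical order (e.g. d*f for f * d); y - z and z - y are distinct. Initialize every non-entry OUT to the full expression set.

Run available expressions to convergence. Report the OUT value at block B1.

Converged values:
  B0:   IN={}   OUT={c-c}
  B1:   IN={c-c}   OUT={a+e}
  B2:   IN={a+e}   OUT={a+e}
  B3:   IN={a+e}   OUT={}
  B4:   IN={}   OUT={}
  B5:   IN={}   OUT={}
  B6:   IN={}   OUT={}
  B7:   IN={}   OUT={}
  B8:   IN={}   OUT={}
  B9:   IN={}   OUT={}

Merge at B1: IN[B1] = OUT[B0] = {c-c}
Applying B1's transfer function to that IN value gives OUT[B1] (row B1 above).

Answer: {a+e}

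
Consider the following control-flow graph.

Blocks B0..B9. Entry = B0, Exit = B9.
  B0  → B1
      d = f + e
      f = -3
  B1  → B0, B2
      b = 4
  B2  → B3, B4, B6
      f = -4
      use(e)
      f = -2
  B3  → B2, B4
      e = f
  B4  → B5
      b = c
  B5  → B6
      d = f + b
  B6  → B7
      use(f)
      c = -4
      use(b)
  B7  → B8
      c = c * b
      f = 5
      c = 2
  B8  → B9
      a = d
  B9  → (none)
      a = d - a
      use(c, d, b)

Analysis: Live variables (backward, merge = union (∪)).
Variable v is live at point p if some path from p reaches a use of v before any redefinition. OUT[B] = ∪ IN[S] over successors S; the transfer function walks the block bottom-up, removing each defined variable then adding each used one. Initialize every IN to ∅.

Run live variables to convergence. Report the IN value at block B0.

Converged values:
  B0:  IN={c, e, f}  OUT={c, d, e, f}
  B1:  IN={c, d, e, f}  OUT={b, c, d, e, f}
  B2:  IN={b, c, d, e}  OUT={b, c, d, f}
  B3:  IN={b, c, d, f}  OUT={b, c, d, e, f}
  B4:  IN={c, f}  OUT={b, f}
  B5:  IN={b, f}  OUT={b, d, f}
  B6:  IN={b, d, f}  OUT={b, c, d}
  B7:  IN={b, c, d}  OUT={b, c, d}
  B8:  IN={b, c, d}  OUT={a, b, c, d}
  B9:  IN={a, b, c, d}  OUT={}

Merge at B0: OUT[B0] = IN[B1] = {c, d, e, f}
Applying B0's transfer function to that OUT value gives IN[B0] (row B0 above).

Answer: {c, e, f}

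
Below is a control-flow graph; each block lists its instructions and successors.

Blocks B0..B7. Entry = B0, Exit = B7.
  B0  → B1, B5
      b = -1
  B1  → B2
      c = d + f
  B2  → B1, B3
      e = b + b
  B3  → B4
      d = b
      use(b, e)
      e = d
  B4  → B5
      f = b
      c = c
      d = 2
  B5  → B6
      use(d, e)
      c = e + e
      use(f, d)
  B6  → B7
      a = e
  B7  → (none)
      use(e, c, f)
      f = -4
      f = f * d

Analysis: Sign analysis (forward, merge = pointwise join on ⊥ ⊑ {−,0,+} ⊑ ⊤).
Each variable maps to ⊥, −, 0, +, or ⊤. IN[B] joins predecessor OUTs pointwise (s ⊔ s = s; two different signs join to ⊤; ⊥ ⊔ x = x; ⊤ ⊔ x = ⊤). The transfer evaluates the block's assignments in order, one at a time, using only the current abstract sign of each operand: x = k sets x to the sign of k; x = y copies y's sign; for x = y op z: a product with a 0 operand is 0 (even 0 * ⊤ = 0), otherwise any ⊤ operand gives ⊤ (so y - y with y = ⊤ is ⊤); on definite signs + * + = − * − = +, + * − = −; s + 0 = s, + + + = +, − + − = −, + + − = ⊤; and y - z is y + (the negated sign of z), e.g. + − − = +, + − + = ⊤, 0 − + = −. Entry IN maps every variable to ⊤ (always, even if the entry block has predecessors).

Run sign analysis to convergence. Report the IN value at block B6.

Answer: {a: ⊤, b: -, c: ⊤, d: ⊤, e: ⊤, f: ⊤}

Working:
Converged values:
  B0:   IN=(all ⊤)   OUT={b:-; rest ⊤}
  B1:   IN={b:-; rest ⊤}   OUT={b:-; rest ⊤}
  B2:   IN={b:-; rest ⊤}   OUT={b:-, e:-; rest ⊤}
  B3:   IN={b:-, e:-; rest ⊤}   OUT={b:-, d:-, e:-; rest ⊤}
  B4:   IN={b:-, d:-, e:-; rest ⊤}   OUT={b:-, d:+, e:-, f:-; rest ⊤}
  B5:   IN={b:-; rest ⊤}   OUT={b:-; rest ⊤}
  B6:   IN={b:-; rest ⊤}   OUT={b:-; rest ⊤}
  B7:   IN={b:-; rest ⊤}   OUT={b:-; rest ⊤}

Merge at B6: IN[B6] = OUT[B5] = {a: ⊤, b: -, c: ⊤, d: ⊤, e: ⊤, f: ⊤}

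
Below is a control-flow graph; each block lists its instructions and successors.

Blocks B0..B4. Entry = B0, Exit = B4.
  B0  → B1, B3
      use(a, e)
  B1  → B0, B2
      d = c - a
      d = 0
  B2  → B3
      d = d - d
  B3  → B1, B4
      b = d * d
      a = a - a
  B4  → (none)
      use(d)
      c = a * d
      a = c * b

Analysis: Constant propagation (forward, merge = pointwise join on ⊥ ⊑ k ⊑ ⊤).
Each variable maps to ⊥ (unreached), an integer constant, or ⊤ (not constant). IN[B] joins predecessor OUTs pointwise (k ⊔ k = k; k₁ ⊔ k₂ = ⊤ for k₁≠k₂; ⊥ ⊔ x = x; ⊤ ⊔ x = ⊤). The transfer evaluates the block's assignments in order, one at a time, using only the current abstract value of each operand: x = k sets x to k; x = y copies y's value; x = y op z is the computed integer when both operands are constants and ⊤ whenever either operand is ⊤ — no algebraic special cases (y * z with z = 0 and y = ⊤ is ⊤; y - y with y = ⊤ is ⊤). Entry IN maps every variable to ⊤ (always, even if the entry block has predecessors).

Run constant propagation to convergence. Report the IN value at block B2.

Answer: {a: ⊤, b: ⊤, c: ⊤, d: 0, e: ⊤, f: ⊤}

Derivation:
Converged values:
  B0: | IN=(all ⊤) | OUT=(all ⊤)
  B1: | IN=(all ⊤) | OUT={d:0; rest ⊤}
  B2: | IN={d:0; rest ⊤} | OUT={d:0; rest ⊤}
  B3: | IN=(all ⊤) | OUT=(all ⊤)
  B4: | IN=(all ⊤) | OUT=(all ⊤)

Merge at B2: IN[B2] = OUT[B1] = {a: ⊤, b: ⊤, c: ⊤, d: 0, e: ⊤, f: ⊤}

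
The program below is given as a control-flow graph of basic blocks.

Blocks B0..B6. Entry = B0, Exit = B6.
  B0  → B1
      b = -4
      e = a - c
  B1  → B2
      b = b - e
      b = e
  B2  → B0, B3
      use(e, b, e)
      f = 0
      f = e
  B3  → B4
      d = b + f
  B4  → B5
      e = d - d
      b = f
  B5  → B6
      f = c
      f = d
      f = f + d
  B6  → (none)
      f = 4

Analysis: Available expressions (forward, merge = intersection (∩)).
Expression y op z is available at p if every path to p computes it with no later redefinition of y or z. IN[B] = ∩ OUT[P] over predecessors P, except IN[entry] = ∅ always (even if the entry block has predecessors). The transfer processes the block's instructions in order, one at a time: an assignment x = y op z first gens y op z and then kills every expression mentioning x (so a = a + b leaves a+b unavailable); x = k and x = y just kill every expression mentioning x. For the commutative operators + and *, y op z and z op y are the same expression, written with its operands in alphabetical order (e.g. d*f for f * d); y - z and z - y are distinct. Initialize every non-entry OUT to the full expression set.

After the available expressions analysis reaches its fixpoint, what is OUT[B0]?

Answer: {a-c}

Working:
Converged values:
  B0: | IN={} | OUT={a-c}
  B1: | IN={a-c} | OUT={a-c}
  B2: | IN={a-c} | OUT={a-c}
  B3: | IN={a-c} | OUT={a-c, b+f}
  B4: | IN={a-c, b+f} | OUT={a-c, d-d}
  B5: | IN={a-c, d-d} | OUT={a-c, d-d}
  B6: | IN={a-c, d-d} | OUT={a-c, d-d}

Merge at B0 (entry node, so the boundary value {} is joined with the incoming edge(s)): IN[B0] = {} ∩ OUT[B2] = {}
Applying B0's transfer function to that IN value gives OUT[B0] (row B0 above).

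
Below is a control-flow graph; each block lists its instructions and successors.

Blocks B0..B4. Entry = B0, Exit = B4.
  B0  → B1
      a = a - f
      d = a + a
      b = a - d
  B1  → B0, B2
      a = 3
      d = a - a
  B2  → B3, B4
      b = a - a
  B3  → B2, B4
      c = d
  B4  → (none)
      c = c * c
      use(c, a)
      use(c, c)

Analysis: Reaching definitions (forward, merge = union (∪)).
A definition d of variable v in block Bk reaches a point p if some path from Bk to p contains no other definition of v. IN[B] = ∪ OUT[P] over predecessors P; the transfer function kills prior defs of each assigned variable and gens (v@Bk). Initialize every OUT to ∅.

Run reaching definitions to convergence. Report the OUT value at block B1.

Per-block solution:
  B0:   IN={a@B1, b@B0, d@B1}   OUT={a@B0, b@B0, d@B0}
  B1:   IN={a@B0, b@B0, d@B0}   OUT={a@B1, b@B0, d@B1}
  B2:   IN={a@B1, b@B0, b@B2, c@B3, d@B1}   OUT={a@B1, b@B2, c@B3, d@B1}
  B3:   IN={a@B1, b@B2, c@B3, d@B1}   OUT={a@B1, b@B2, c@B3, d@B1}
  B4:   IN={a@B1, b@B2, c@B3, d@B1}   OUT={a@B1, b@B2, c@B4, d@B1}

Merge at B1: IN[B1] = OUT[B0] = {a@B0, b@B0, d@B0}
Applying B1's transfer function to that IN value gives OUT[B1] (row B1 above).

Answer: {a@B1, b@B0, d@B1}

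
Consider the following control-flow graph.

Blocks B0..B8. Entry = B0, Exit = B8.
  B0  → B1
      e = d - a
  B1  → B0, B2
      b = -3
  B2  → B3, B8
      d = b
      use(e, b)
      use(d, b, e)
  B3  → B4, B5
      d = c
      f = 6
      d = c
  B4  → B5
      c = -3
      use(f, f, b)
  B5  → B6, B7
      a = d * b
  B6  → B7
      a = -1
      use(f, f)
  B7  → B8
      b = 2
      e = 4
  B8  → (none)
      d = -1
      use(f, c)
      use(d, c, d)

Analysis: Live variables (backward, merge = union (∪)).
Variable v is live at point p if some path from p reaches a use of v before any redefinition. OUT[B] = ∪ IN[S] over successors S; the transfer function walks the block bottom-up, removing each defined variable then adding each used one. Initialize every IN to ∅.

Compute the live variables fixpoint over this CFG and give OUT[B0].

Answer: {a, c, d, e, f}

Trace:
Converged values:
  B0:   IN={a, c, d, f}   OUT={a, c, d, e, f}
  B1:   IN={a, c, d, e, f}   OUT={a, b, c, d, e, f}
  B2:   IN={b, c, e, f}   OUT={b, c, f}
  B3:   IN={b, c}   OUT={b, c, d, f}
  B4:   IN={b, d, f}   OUT={b, c, d, f}
  B5:   IN={b, c, d, f}   OUT={c, f}
  B6:   IN={c, f}   OUT={c, f}
  B7:   IN={c, f}   OUT={c, f}
  B8:   IN={c, f}   OUT={}

Merge at B0: OUT[B0] = IN[B1] = {a, c, d, e, f}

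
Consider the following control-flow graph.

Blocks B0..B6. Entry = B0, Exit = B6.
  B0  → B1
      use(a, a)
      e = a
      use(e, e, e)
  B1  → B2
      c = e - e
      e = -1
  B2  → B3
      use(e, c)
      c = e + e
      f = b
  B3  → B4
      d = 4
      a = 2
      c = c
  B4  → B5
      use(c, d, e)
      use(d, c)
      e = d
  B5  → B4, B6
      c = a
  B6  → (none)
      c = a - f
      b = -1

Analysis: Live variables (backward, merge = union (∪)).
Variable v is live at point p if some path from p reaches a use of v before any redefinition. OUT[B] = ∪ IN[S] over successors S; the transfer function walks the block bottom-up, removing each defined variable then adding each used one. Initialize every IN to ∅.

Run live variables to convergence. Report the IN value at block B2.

Answer: {b, c, e}

Working:
Converged values:
  B0: | IN={a, b} | OUT={b, e}
  B1: | IN={b, e} | OUT={b, c, e}
  B2: | IN={b, c, e} | OUT={c, e, f}
  B3: | IN={c, e, f} | OUT={a, c, d, e, f}
  B4: | IN={a, c, d, e, f} | OUT={a, d, e, f}
  B5: | IN={a, d, e, f} | OUT={a, c, d, e, f}
  B6: | IN={a, f} | OUT={}

Merge at B2: OUT[B2] = IN[B3] = {c, e, f}
Applying B2's transfer function to that OUT value gives IN[B2] (row B2 above).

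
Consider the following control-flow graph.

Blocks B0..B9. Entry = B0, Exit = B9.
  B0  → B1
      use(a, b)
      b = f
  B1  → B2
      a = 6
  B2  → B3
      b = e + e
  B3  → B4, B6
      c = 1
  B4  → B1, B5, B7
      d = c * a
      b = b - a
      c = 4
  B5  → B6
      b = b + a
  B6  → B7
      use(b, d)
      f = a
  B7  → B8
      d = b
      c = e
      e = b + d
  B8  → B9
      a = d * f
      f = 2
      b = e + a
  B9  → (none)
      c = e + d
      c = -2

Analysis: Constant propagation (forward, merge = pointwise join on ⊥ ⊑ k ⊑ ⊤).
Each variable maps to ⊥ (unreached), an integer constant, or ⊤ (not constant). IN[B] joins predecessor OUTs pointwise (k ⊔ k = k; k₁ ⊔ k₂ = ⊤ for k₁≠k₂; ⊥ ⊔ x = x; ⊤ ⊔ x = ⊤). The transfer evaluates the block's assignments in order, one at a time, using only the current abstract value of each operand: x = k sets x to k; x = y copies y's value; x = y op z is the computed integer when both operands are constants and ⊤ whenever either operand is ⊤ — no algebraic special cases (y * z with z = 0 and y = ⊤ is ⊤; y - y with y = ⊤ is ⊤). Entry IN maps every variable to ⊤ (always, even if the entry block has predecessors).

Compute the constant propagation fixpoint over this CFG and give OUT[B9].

Fixpoint table:
  B0: | IN=(all ⊤) | OUT=(all ⊤)
  B1: | IN=(all ⊤) | OUT={a:6; rest ⊤}
  B2: | IN={a:6; rest ⊤} | OUT={a:6; rest ⊤}
  B3: | IN={a:6; rest ⊤} | OUT={a:6, c:1; rest ⊤}
  B4: | IN={a:6, c:1; rest ⊤} | OUT={a:6, c:4, d:6; rest ⊤}
  B5: | IN={a:6, c:4, d:6; rest ⊤} | OUT={a:6, c:4, d:6; rest ⊤}
  B6: | IN={a:6; rest ⊤} | OUT={a:6, f:6; rest ⊤}
  B7: | IN={a:6; rest ⊤} | OUT={a:6; rest ⊤}
  B8: | IN={a:6; rest ⊤} | OUT={f:2; rest ⊤}
  B9: | IN={f:2; rest ⊤} | OUT={c:-2, f:2; rest ⊤}

Merge at B9: IN[B9] = OUT[B8] = {a: ⊤, b: ⊤, c: ⊤, d: ⊤, e: ⊤, f: 2}
Applying B9's transfer function to that IN value gives OUT[B9] (row B9 above).

Answer: {a: ⊤, b: ⊤, c: -2, d: ⊤, e: ⊤, f: 2}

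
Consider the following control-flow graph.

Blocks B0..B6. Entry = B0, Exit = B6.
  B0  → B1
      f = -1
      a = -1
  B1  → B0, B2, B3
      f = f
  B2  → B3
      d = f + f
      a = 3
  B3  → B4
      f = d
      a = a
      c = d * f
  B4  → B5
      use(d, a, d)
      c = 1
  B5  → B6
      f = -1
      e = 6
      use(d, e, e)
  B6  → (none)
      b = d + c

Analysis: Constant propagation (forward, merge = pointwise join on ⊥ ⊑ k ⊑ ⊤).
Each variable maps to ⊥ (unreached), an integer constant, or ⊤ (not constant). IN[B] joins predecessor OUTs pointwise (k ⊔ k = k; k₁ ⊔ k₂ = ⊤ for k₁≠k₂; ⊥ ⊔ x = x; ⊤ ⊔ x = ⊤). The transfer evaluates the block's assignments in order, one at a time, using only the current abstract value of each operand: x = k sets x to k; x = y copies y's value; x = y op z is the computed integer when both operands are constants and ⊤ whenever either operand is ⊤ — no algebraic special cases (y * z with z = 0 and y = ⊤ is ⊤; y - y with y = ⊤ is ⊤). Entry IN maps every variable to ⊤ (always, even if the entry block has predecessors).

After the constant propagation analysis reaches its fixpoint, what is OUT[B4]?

Fixpoint table:
  B0: | IN=(all ⊤) | OUT={a:-1, f:-1; rest ⊤}
  B1: | IN={a:-1, f:-1; rest ⊤} | OUT={a:-1, f:-1; rest ⊤}
  B2: | IN={a:-1, f:-1; rest ⊤} | OUT={a:3, d:-2, f:-1; rest ⊤}
  B3: | IN={f:-1; rest ⊤} | OUT=(all ⊤)
  B4: | IN=(all ⊤) | OUT={c:1; rest ⊤}
  B5: | IN={c:1; rest ⊤} | OUT={c:1, e:6, f:-1; rest ⊤}
  B6: | IN={c:1, e:6, f:-1; rest ⊤} | OUT={c:1, e:6, f:-1; rest ⊤}

Merge at B4: IN[B4] = OUT[B3] = {a: ⊤, b: ⊤, c: ⊤, d: ⊤, e: ⊤, f: ⊤}
Applying B4's transfer function to that IN value gives OUT[B4] (row B4 above).

Answer: {a: ⊤, b: ⊤, c: 1, d: ⊤, e: ⊤, f: ⊤}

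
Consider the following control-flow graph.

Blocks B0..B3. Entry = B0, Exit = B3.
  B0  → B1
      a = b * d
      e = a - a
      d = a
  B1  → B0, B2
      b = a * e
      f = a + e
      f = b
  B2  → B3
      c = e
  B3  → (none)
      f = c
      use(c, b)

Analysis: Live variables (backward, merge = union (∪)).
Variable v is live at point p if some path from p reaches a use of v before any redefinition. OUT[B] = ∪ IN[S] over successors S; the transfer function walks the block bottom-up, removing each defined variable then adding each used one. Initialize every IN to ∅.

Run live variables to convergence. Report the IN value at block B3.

Fixpoint table:
  B0: | IN={b, d} | OUT={a, d, e}
  B1: | IN={a, d, e} | OUT={b, d, e}
  B2: | IN={b, e} | OUT={b, c}
  B3: | IN={b, c} | OUT={}

B3 is the boundary node: OUT[B3] = {}
Applying B3's transfer function to that OUT value gives IN[B3] (row B3 above).

Answer: {b, c}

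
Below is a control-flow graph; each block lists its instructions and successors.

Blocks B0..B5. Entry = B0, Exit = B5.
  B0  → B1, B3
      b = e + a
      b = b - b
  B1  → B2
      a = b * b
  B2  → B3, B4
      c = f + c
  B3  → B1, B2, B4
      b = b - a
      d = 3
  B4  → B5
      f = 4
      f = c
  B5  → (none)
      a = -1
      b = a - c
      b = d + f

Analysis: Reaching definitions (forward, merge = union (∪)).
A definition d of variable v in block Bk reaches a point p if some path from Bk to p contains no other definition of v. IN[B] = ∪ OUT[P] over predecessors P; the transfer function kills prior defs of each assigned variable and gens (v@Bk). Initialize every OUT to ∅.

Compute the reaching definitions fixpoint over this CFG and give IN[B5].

Answer: {a@B1, b@B0, b@B3, c@B2, d@B3, f@B4}

Trace:
Fixpoint table:
  B0:  IN={}  OUT={b@B0}
  B1:  IN={a@B1, b@B0, b@B3, c@B2, d@B3}  OUT={a@B1, b@B0, b@B3, c@B2, d@B3}
  B2:  IN={a@B1, b@B0, b@B3, c@B2, d@B3}  OUT={a@B1, b@B0, b@B3, c@B2, d@B3}
  B3:  IN={a@B1, b@B0, b@B3, c@B2, d@B3}  OUT={a@B1, b@B3, c@B2, d@B3}
  B4:  IN={a@B1, b@B0, b@B3, c@B2, d@B3}  OUT={a@B1, b@B0, b@B3, c@B2, d@B3, f@B4}
  B5:  IN={a@B1, b@B0, b@B3, c@B2, d@B3, f@B4}  OUT={a@B5, b@B5, c@B2, d@B3, f@B4}

Merge at B5: IN[B5] = OUT[B4] = {a@B1, b@B0, b@B3, c@B2, d@B3, f@B4}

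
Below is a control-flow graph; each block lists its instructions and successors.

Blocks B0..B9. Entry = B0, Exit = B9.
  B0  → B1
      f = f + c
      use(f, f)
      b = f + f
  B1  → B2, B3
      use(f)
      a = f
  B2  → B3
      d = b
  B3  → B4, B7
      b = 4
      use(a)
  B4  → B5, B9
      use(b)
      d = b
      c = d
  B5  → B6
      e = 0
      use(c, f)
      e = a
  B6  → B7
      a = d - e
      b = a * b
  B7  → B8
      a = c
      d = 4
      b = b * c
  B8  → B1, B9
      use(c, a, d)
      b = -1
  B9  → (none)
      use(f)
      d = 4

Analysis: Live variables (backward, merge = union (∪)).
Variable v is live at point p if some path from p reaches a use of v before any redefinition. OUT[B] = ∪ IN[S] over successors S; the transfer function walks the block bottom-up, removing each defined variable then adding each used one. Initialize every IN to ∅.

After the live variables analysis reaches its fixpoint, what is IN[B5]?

Answer: {a, b, c, d, f}

Working:
Fixpoint table:
  B0:  IN={c, f}  OUT={b, c, f}
  B1:  IN={b, c, f}  OUT={a, b, c, f}
  B2:  IN={a, b, c, f}  OUT={a, c, f}
  B3:  IN={a, c, f}  OUT={a, b, c, f}
  B4:  IN={a, b, f}  OUT={a, b, c, d, f}
  B5:  IN={a, b, c, d, f}  OUT={b, c, d, e, f}
  B6:  IN={b, c, d, e, f}  OUT={b, c, f}
  B7:  IN={b, c, f}  OUT={a, c, d, f}
  B8:  IN={a, c, d, f}  OUT={b, c, f}
  B9:  IN={f}  OUT={}

Merge at B5: OUT[B5] = IN[B6] = {b, c, d, e, f}
Applying B5's transfer function to that OUT value gives IN[B5] (row B5 above).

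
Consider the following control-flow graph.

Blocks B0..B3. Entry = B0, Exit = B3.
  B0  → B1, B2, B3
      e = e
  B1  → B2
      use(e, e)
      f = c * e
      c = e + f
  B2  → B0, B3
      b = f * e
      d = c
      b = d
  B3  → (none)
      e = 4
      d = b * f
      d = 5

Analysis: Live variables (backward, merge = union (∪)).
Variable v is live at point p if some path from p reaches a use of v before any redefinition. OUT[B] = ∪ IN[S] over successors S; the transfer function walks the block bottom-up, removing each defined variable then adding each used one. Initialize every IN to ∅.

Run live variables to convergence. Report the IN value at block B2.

Converged values:
  B0:   IN={b, c, e, f}   OUT={b, c, e, f}
  B1:   IN={c, e}   OUT={c, e, f}
  B2:   IN={c, e, f}   OUT={b, c, e, f}
  B3:   IN={b, f}   OUT={}

Merge at B2: OUT[B2] = IN[B0] ⊔ IN[B3] = {b, c, e, f}
Applying B2's transfer function to that OUT value gives IN[B2] (row B2 above).

Answer: {c, e, f}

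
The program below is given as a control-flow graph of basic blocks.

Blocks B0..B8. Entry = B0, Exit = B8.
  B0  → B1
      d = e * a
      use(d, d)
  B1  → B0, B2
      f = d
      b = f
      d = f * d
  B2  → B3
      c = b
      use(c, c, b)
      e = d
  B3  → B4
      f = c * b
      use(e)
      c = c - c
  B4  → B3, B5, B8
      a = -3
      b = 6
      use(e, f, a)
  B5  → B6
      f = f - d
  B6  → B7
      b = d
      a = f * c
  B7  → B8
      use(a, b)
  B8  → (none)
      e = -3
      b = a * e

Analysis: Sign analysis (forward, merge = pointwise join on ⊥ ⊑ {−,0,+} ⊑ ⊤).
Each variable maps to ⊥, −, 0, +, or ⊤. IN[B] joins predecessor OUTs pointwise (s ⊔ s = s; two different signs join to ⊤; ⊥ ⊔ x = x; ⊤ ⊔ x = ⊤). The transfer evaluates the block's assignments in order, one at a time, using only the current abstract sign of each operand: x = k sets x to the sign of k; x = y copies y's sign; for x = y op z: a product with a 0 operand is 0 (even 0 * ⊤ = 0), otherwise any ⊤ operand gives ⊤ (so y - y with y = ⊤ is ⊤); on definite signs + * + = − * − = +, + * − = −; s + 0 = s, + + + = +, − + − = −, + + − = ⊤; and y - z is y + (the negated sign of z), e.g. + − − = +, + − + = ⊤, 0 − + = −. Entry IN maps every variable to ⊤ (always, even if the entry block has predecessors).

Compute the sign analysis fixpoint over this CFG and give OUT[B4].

Converged values:
  B0: | IN=(all ⊤) | OUT=(all ⊤)
  B1: | IN=(all ⊤) | OUT=(all ⊤)
  B2: | IN=(all ⊤) | OUT=(all ⊤)
  B3: | IN=(all ⊤) | OUT=(all ⊤)
  B4: | IN=(all ⊤) | OUT={a:-, b:+; rest ⊤}
  B5: | IN={a:-, b:+; rest ⊤} | OUT={a:-, b:+; rest ⊤}
  B6: | IN={a:-, b:+; rest ⊤} | OUT=(all ⊤)
  B7: | IN=(all ⊤) | OUT=(all ⊤)
  B8: | IN=(all ⊤) | OUT={e:-; rest ⊤}

Merge at B4: IN[B4] = OUT[B3] = {a: ⊤, b: ⊤, c: ⊤, d: ⊤, e: ⊤, f: ⊤}
Applying B4's transfer function to that IN value gives OUT[B4] (row B4 above).

Answer: {a: -, b: +, c: ⊤, d: ⊤, e: ⊤, f: ⊤}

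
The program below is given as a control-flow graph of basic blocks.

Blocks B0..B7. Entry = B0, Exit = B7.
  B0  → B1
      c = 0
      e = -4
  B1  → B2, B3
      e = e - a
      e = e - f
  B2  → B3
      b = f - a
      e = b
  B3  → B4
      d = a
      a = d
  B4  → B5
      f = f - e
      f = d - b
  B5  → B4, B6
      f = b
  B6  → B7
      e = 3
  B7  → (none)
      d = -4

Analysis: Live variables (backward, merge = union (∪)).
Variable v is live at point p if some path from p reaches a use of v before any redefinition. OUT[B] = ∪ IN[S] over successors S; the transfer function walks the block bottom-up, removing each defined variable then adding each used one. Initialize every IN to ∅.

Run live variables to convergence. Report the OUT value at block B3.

Answer: {b, d, e, f}

Trace:
Fixpoint table:
  B0: | IN={a, b, f} | OUT={a, b, e, f}
  B1: | IN={a, b, e, f} | OUT={a, b, e, f}
  B2: | IN={a, f} | OUT={a, b, e, f}
  B3: | IN={a, b, e, f} | OUT={b, d, e, f}
  B4: | IN={b, d, e, f} | OUT={b, d, e}
  B5: | IN={b, d, e} | OUT={b, d, e, f}
  B6: | IN={} | OUT={}
  B7: | IN={} | OUT={}

Merge at B3: OUT[B3] = IN[B4] = {b, d, e, f}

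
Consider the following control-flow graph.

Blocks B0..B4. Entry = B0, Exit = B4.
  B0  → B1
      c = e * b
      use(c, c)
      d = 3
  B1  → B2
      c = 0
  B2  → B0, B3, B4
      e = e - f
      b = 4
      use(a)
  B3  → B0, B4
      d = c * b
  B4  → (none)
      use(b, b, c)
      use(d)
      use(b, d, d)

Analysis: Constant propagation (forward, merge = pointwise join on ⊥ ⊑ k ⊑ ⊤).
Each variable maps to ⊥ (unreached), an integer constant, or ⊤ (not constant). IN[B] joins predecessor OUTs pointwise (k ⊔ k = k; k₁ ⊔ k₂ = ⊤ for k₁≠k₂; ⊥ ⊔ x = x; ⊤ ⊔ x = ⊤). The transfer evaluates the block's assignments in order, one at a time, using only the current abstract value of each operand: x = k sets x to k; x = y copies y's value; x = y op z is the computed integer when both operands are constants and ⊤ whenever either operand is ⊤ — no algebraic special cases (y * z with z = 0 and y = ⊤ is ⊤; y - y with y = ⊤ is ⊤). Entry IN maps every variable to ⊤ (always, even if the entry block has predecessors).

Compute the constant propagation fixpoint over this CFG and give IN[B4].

Per-block solution:
  B0: | IN=(all ⊤) | OUT={d:3; rest ⊤}
  B1: | IN={d:3; rest ⊤} | OUT={c:0, d:3; rest ⊤}
  B2: | IN={c:0, d:3; rest ⊤} | OUT={b:4, c:0, d:3; rest ⊤}
  B3: | IN={b:4, c:0, d:3; rest ⊤} | OUT={b:4, c:0, d:0; rest ⊤}
  B4: | IN={b:4, c:0; rest ⊤} | OUT={b:4, c:0; rest ⊤}

Merge at B4: IN[B4] = OUT[B2] ⊔ OUT[B3] = {a: ⊤, b: 4, c: 0, d: ⊤, e: ⊤, f: ⊤}

Answer: {a: ⊤, b: 4, c: 0, d: ⊤, e: ⊤, f: ⊤}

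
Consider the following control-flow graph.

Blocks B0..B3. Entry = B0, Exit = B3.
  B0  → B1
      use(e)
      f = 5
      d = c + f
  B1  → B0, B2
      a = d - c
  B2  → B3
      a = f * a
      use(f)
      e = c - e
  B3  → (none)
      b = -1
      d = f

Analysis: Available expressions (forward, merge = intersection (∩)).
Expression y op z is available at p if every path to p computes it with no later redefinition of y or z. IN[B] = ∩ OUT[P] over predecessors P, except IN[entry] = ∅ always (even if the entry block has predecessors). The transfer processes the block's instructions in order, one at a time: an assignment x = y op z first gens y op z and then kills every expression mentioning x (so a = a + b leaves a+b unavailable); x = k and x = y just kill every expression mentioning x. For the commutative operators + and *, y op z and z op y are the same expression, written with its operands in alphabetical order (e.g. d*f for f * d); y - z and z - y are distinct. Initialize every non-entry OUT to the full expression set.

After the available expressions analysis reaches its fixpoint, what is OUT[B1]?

Answer: {c+f, d-c}

Trace:
Per-block solution:
  B0: | IN={} | OUT={c+f}
  B1: | IN={c+f} | OUT={c+f, d-c}
  B2: | IN={c+f, d-c} | OUT={c+f, d-c}
  B3: | IN={c+f, d-c} | OUT={c+f}

Merge at B1: IN[B1] = OUT[B0] = {c+f}
Applying B1's transfer function to that IN value gives OUT[B1] (row B1 above).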